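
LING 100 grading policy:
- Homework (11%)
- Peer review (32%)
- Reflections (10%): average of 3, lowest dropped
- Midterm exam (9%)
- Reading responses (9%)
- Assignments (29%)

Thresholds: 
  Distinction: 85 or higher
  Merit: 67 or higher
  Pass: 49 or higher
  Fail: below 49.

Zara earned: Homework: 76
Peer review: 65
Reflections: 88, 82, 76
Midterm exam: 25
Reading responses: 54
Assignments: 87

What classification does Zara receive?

Merit

Reflections: drop 76 → average of remaining 2 = 170/2 = 85
Weighted total:
  Homework 76 × 0.11 = 8.36
  Peer review 65 × 0.32 = 20.8
  Reflections 85 × 0.1 = 8.5
  Midterm exam 25 × 0.09 = 2.25
  Reading responses 54 × 0.09 = 4.86
  Assignments 87 × 0.29 = 25.23
Sum = 70
70 is ≥ 67 and < 85 → Merit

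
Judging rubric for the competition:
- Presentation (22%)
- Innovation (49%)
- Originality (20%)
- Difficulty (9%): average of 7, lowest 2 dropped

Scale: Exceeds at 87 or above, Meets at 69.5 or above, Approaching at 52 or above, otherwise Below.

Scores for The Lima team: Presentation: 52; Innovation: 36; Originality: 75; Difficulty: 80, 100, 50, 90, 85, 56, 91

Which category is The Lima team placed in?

Difficulty: drop 50, 56 → average of remaining 5 = 446/5 = 89.2
Weighted total:
  Presentation 52 × 0.22 = 11.44
  Innovation 36 × 0.49 = 17.64
  Originality 75 × 0.2 = 15
  Difficulty 89.2 × 0.09 = 8.028
Sum = 52.108
52.108 is ≥ 52 and < 69.5 → Approaching

Approaching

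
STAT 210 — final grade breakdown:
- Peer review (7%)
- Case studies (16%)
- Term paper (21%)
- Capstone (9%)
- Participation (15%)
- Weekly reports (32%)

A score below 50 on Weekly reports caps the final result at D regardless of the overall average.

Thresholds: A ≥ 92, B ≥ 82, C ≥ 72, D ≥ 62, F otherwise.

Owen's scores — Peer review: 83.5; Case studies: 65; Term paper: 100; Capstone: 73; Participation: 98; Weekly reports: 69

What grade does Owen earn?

C

Weekly reports score 69 ≥ 50: minimum met.
Weighted total:
  Peer review 83.5 × 0.07 = 5.845
  Case studies 65 × 0.16 = 10.4
  Term paper 100 × 0.21 = 21
  Capstone 73 × 0.09 = 6.57
  Participation 98 × 0.15 = 14.7
  Weekly reports 69 × 0.32 = 22.08
Sum = 80.595
80.595 is ≥ 72 and < 82 → C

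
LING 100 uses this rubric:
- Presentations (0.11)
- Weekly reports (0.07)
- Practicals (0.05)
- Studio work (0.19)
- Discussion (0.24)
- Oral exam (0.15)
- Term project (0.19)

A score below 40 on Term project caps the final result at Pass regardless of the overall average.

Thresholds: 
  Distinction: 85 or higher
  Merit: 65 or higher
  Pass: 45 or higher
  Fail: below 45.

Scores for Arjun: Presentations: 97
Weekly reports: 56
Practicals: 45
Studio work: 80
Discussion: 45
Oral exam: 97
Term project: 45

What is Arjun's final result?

Merit

Term project score 45 ≥ 40: minimum met.
Weighted total:
  Presentations 97 × 0.11 = 10.67
  Weekly reports 56 × 0.07 = 3.92
  Practicals 45 × 0.05 = 2.25
  Studio work 80 × 0.19 = 15.2
  Discussion 45 × 0.24 = 10.8
  Oral exam 97 × 0.15 = 14.55
  Term project 45 × 0.19 = 8.55
Sum = 65.94
65.94 is ≥ 65 and < 85 → Merit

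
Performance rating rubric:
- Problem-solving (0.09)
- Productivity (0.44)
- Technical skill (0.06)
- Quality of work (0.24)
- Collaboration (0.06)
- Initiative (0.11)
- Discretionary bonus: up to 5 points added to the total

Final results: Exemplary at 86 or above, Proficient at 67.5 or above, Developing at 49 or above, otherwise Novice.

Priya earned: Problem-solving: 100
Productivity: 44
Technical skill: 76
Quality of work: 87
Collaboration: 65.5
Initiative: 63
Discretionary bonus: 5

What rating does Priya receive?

Proficient

Weighted total:
  Problem-solving 100 × 0.09 = 9
  Productivity 44 × 0.44 = 19.36
  Technical skill 76 × 0.06 = 4.56
  Quality of work 87 × 0.24 = 20.88
  Collaboration 65.5 × 0.06 = 3.93
  Initiative 63 × 0.11 = 6.93
Sum = 64.66
Discretionary bonus: 64.66 + 5 = 69.66
69.66 is ≥ 67.5 and < 86 → Proficient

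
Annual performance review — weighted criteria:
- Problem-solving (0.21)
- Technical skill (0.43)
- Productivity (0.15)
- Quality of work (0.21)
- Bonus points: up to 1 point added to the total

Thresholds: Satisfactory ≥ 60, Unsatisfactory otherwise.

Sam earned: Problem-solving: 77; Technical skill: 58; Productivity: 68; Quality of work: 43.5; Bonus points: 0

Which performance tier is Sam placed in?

Weighted total:
  Problem-solving 77 × 0.21 = 16.17
  Technical skill 58 × 0.43 = 24.94
  Productivity 68 × 0.15 = 10.2
  Quality of work 43.5 × 0.21 = 9.135
Sum = 60.445
Bonus points: 60.445 + 0 = 60.445
60.445 ≥ 60 → Satisfactory

Satisfactory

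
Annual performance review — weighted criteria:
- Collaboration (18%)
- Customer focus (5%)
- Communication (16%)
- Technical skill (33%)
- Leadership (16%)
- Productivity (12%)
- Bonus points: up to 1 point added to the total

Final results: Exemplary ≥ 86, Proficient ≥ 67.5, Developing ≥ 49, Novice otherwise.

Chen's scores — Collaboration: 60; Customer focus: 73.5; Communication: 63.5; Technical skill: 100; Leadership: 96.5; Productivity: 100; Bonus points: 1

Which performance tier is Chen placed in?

Exemplary

Weighted total:
  Collaboration 60 × 0.18 = 10.8
  Customer focus 73.5 × 0.05 = 3.675
  Communication 63.5 × 0.16 = 10.16
  Technical skill 100 × 0.33 = 33
  Leadership 96.5 × 0.16 = 15.44
  Productivity 100 × 0.12 = 12
Sum = 85.075
Bonus points: 85.075 + 1 = 86.075
86.075 ≥ 86 → Exemplary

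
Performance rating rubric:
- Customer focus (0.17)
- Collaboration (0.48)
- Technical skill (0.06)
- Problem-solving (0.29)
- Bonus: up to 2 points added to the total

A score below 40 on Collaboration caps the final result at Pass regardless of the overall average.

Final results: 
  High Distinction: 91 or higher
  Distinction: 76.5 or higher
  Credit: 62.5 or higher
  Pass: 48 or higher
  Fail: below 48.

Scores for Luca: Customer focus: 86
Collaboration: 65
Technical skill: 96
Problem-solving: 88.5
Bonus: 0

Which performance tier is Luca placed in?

Collaboration score 65 ≥ 40: minimum met.
Weighted total:
  Customer focus 86 × 0.17 = 14.62
  Collaboration 65 × 0.48 = 31.2
  Technical skill 96 × 0.06 = 5.76
  Problem-solving 88.5 × 0.29 = 25.665
Sum = 77.245
Bonus: 77.245 + 0 = 77.245
77.245 is ≥ 76.5 and < 91 → Distinction

Distinction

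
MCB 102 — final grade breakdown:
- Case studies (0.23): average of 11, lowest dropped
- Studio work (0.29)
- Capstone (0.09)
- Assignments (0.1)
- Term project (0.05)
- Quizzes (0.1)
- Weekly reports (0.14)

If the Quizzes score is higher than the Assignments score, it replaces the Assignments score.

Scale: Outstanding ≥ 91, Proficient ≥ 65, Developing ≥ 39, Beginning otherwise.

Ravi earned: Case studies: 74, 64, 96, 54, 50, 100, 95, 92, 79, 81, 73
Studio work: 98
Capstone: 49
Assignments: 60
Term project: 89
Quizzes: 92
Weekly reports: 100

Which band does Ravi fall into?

Proficient

Case studies: drop 50 → average of remaining 10 = 808/10 = 80.8
Quizzes (92) > Assignments (60), so Assignments counts as 92.
Weighted total:
  Case studies 80.8 × 0.23 = 18.584
  Studio work 98 × 0.29 = 28.42
  Capstone 49 × 0.09 = 4.41
  Assignments 92 × 0.1 = 9.2
  Term project 89 × 0.05 = 4.45
  Quizzes 92 × 0.1 = 9.2
  Weekly reports 100 × 0.14 = 14
Sum = 88.264
88.264 is ≥ 65 and < 91 → Proficient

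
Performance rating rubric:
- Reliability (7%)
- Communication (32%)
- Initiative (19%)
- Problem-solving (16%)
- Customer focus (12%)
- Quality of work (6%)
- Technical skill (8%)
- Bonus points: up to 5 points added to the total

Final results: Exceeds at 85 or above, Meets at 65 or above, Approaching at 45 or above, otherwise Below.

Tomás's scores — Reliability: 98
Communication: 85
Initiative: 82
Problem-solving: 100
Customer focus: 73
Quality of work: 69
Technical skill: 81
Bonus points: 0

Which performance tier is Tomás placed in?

Exceeds

Weighted total:
  Reliability 98 × 0.07 = 6.86
  Communication 85 × 0.32 = 27.2
  Initiative 82 × 0.19 = 15.58
  Problem-solving 100 × 0.16 = 16
  Customer focus 73 × 0.12 = 8.76
  Quality of work 69 × 0.06 = 4.14
  Technical skill 81 × 0.08 = 6.48
Sum = 85.02
Bonus points: 85.02 + 0 = 85.02
85.02 ≥ 85 → Exceeds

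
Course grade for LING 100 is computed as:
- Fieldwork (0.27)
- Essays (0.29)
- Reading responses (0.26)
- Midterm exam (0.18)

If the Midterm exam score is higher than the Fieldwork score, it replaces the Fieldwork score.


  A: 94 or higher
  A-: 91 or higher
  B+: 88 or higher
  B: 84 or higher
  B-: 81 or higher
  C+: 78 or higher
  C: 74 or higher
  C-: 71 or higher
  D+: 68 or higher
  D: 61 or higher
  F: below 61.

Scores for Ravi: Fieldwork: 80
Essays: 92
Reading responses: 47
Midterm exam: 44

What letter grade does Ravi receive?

D+

Midterm exam (44) ≤ Fieldwork (80), so Fieldwork stays at 80.
Weighted total:
  Fieldwork 80 × 0.27 = 21.6
  Essays 92 × 0.29 = 26.68
  Reading responses 47 × 0.26 = 12.22
  Midterm exam 44 × 0.18 = 7.92
Sum = 68.42
68.42 is ≥ 68 and < 71 → D+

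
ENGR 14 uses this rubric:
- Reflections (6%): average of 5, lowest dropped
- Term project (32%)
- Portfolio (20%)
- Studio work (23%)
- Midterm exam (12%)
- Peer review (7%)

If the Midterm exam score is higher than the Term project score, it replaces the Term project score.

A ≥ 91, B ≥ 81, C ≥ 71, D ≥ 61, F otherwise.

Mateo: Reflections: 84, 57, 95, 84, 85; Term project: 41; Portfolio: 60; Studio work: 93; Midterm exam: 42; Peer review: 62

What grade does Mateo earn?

D

Reflections: drop 57 → average of remaining 4 = 348/4 = 87
Midterm exam (42) > Term project (41), so Term project counts as 42.
Weighted total:
  Reflections 87 × 0.06 = 5.22
  Term project 42 × 0.32 = 13.44
  Portfolio 60 × 0.2 = 12
  Studio work 93 × 0.23 = 21.39
  Midterm exam 42 × 0.12 = 5.04
  Peer review 62 × 0.07 = 4.34
Sum = 61.43
61.43 is ≥ 61 and < 71 → D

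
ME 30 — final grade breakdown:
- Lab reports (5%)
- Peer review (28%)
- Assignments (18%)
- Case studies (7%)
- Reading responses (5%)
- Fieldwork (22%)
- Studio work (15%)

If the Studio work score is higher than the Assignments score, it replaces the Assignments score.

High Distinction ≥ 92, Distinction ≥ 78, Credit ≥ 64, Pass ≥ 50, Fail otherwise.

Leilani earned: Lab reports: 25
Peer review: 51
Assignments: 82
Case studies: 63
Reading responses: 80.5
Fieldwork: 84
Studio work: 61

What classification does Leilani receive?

Credit

Studio work (61) ≤ Assignments (82), so Assignments stays at 82.
Weighted total:
  Lab reports 25 × 0.05 = 1.25
  Peer review 51 × 0.28 = 14.28
  Assignments 82 × 0.18 = 14.76
  Case studies 63 × 0.07 = 4.41
  Reading responses 80.5 × 0.05 = 4.025
  Fieldwork 84 × 0.22 = 18.48
  Studio work 61 × 0.15 = 9.15
Sum = 66.355
66.355 is ≥ 64 and < 78 → Credit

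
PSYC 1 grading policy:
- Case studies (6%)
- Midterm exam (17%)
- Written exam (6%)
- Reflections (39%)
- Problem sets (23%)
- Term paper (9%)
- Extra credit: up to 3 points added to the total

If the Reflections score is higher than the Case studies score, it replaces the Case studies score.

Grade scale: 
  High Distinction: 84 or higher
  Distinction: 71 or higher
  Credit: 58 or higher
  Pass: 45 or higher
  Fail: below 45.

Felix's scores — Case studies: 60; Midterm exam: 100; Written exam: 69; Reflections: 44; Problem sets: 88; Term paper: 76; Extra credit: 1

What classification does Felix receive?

Credit

Reflections (44) ≤ Case studies (60), so Case studies stays at 60.
Weighted total:
  Case studies 60 × 0.06 = 3.6
  Midterm exam 100 × 0.17 = 17
  Written exam 69 × 0.06 = 4.14
  Reflections 44 × 0.39 = 17.16
  Problem sets 88 × 0.23 = 20.24
  Term paper 76 × 0.09 = 6.84
Sum = 68.98
Extra credit: 68.98 + 1 = 69.98
69.98 is ≥ 58 and < 71 → Credit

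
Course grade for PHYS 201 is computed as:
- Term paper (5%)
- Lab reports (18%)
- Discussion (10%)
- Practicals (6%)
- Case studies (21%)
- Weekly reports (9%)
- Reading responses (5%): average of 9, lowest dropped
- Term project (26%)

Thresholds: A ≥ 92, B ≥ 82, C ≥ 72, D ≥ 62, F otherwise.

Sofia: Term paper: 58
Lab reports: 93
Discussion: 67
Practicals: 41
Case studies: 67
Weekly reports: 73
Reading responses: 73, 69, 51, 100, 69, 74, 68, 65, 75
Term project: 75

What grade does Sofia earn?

C

Reading responses: drop 51 → average of remaining 8 = 593/8 = 74.125
Weighted total:
  Term paper 58 × 0.05 = 2.9
  Lab reports 93 × 0.18 = 16.74
  Discussion 67 × 0.1 = 6.7
  Practicals 41 × 0.06 = 2.46
  Case studies 67 × 0.21 = 14.07
  Weekly reports 73 × 0.09 = 6.57
  Reading responses 74.125 × 0.05 = 3.70625
  Term project 75 × 0.26 = 19.5
Sum = 72.64625
72.64625 is ≥ 72 and < 82 → C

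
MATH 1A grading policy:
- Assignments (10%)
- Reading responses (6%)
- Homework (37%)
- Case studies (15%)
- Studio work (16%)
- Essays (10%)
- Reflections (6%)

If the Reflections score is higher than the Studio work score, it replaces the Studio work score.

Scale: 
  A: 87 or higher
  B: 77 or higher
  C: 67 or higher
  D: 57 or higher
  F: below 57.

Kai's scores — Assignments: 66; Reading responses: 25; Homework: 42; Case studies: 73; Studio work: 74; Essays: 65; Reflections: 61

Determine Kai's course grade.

Reflections (61) ≤ Studio work (74), so Studio work stays at 74.
Weighted total:
  Assignments 66 × 0.1 = 6.6
  Reading responses 25 × 0.06 = 1.5
  Homework 42 × 0.37 = 15.54
  Case studies 73 × 0.15 = 10.95
  Studio work 74 × 0.16 = 11.84
  Essays 65 × 0.1 = 6.5
  Reflections 61 × 0.06 = 3.66
Sum = 56.59
56.59 < 57 → F

F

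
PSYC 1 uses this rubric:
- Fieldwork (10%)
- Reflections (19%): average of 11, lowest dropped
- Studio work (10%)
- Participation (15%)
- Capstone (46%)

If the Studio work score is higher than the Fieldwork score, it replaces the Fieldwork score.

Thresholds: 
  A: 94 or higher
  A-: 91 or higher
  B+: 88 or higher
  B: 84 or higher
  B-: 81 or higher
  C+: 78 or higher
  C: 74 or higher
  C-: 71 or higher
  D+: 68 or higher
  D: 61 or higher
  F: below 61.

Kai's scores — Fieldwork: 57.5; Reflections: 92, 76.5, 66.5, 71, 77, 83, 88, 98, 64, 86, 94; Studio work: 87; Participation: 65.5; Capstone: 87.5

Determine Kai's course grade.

Reflections: drop 64 → average of remaining 10 = 832/10 = 83.2
Studio work (87) > Fieldwork (57.5), so Fieldwork counts as 87.
Weighted total:
  Fieldwork 87 × 0.1 = 8.7
  Reflections 83.2 × 0.19 = 15.808
  Studio work 87 × 0.1 = 8.7
  Participation 65.5 × 0.15 = 9.825
  Capstone 87.5 × 0.46 = 40.25
Sum = 83.283
83.283 is ≥ 81 and < 84 → B-

B-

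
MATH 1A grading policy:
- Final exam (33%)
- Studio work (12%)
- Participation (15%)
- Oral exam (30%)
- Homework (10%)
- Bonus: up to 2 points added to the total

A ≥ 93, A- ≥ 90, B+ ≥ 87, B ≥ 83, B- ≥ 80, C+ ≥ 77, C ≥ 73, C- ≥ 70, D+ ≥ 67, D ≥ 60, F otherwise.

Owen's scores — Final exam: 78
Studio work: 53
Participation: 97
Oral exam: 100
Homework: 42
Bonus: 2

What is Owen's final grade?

B-

Weighted total:
  Final exam 78 × 0.33 = 25.74
  Studio work 53 × 0.12 = 6.36
  Participation 97 × 0.15 = 14.55
  Oral exam 100 × 0.3 = 30
  Homework 42 × 0.1 = 4.2
Sum = 80.85
Bonus: 80.85 + 2 = 82.85
82.85 is ≥ 80 and < 83 → B-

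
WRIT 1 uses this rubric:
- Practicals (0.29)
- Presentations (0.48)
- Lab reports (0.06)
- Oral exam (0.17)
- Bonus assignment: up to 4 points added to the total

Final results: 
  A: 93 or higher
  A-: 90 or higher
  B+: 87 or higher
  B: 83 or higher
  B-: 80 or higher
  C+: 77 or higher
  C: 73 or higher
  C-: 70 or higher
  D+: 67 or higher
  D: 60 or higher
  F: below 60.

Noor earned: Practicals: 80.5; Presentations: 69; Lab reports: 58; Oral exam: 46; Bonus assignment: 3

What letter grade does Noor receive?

C-

Weighted total:
  Practicals 80.5 × 0.29 = 23.345
  Presentations 69 × 0.48 = 33.12
  Lab reports 58 × 0.06 = 3.48
  Oral exam 46 × 0.17 = 7.82
Sum = 67.765
Bonus assignment: 67.765 + 3 = 70.765
70.765 is ≥ 70 and < 73 → C-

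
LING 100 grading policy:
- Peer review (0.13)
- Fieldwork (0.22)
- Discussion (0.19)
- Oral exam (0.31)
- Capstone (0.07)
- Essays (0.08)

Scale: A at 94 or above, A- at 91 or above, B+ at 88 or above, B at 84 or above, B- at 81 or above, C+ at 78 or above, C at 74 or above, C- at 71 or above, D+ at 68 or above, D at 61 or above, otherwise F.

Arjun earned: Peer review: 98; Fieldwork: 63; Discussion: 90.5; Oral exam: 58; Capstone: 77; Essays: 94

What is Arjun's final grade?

Weighted total:
  Peer review 98 × 0.13 = 12.74
  Fieldwork 63 × 0.22 = 13.86
  Discussion 90.5 × 0.19 = 17.195
  Oral exam 58 × 0.31 = 17.98
  Capstone 77 × 0.07 = 5.39
  Essays 94 × 0.08 = 7.52
Sum = 74.685
74.685 is ≥ 74 and < 78 → C

C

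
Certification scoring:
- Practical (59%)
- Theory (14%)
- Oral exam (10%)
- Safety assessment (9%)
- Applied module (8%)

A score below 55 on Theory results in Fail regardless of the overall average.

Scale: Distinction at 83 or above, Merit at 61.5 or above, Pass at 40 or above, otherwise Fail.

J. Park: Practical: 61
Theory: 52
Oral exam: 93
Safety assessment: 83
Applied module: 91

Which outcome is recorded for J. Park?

Theory score 52 < 55: minimum not met.
Weighted total:
  Practical 61 × 0.59 = 35.99
  Theory 52 × 0.14 = 7.28
  Oral exam 93 × 0.1 = 9.3
  Safety assessment 83 × 0.09 = 7.47
  Applied module 91 × 0.08 = 7.28
Sum = 67.32
Because the Theory minimum was not met, the result is Fail.

Fail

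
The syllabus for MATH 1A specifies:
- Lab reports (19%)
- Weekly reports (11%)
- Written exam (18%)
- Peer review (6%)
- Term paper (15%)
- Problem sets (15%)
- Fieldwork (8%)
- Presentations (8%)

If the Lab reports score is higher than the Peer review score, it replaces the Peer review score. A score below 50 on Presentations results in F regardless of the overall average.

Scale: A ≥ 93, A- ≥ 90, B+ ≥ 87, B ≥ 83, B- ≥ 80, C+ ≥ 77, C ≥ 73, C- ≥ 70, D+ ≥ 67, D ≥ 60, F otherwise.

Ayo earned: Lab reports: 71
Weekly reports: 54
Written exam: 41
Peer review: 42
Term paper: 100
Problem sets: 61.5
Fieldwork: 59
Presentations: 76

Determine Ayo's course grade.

Lab reports (71) > Peer review (42), so Peer review counts as 71.
Presentations score 76 ≥ 50: minimum met.
Weighted total:
  Lab reports 71 × 0.19 = 13.49
  Weekly reports 54 × 0.11 = 5.94
  Written exam 41 × 0.18 = 7.38
  Peer review 71 × 0.06 = 4.26
  Term paper 100 × 0.15 = 15
  Problem sets 61.5 × 0.15 = 9.225
  Fieldwork 59 × 0.08 = 4.72
  Presentations 76 × 0.08 = 6.08
Sum = 66.095
66.095 is ≥ 60 and < 67 → D

D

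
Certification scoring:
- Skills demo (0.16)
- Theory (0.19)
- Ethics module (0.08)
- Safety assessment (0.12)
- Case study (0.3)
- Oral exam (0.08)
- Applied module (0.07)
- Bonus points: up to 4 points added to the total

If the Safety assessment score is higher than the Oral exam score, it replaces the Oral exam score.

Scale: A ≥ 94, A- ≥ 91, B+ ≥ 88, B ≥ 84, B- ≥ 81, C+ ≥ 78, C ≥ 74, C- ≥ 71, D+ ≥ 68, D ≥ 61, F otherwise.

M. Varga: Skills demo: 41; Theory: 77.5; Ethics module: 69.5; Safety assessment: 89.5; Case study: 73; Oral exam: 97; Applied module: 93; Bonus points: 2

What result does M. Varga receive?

C

Safety assessment (89.5) ≤ Oral exam (97), so Oral exam stays at 97.
Weighted total:
  Skills demo 41 × 0.16 = 6.56
  Theory 77.5 × 0.19 = 14.725
  Ethics module 69.5 × 0.08 = 5.56
  Safety assessment 89.5 × 0.12 = 10.74
  Case study 73 × 0.3 = 21.9
  Oral exam 97 × 0.08 = 7.76
  Applied module 93 × 0.07 = 6.51
Sum = 73.755
Bonus points: 73.755 + 2 = 75.755
75.755 is ≥ 74 and < 78 → C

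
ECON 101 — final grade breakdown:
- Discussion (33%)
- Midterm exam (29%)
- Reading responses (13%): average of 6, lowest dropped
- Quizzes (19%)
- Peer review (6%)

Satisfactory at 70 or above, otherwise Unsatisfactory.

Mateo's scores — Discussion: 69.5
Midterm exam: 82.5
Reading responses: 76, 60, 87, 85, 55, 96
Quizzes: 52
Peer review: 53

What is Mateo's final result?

Satisfactory

Reading responses: drop 55 → average of remaining 5 = 404/5 = 80.8
Weighted total:
  Discussion 69.5 × 0.33 = 22.935
  Midterm exam 82.5 × 0.29 = 23.925
  Reading responses 80.8 × 0.13 = 10.504
  Quizzes 52 × 0.19 = 9.88
  Peer review 53 × 0.06 = 3.18
Sum = 70.424
70.424 ≥ 70 → Satisfactory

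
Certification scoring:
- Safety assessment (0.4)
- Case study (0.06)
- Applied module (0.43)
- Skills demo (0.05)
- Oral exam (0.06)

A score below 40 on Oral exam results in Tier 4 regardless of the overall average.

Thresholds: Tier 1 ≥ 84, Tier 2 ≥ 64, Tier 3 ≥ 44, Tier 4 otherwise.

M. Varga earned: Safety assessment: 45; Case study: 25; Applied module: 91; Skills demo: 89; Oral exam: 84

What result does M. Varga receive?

Oral exam score 84 ≥ 40: minimum met.
Weighted total:
  Safety assessment 45 × 0.4 = 18
  Case study 25 × 0.06 = 1.5
  Applied module 91 × 0.43 = 39.13
  Skills demo 89 × 0.05 = 4.45
  Oral exam 84 × 0.06 = 5.04
Sum = 68.12
68.12 is ≥ 64 and < 84 → Tier 2

Tier 2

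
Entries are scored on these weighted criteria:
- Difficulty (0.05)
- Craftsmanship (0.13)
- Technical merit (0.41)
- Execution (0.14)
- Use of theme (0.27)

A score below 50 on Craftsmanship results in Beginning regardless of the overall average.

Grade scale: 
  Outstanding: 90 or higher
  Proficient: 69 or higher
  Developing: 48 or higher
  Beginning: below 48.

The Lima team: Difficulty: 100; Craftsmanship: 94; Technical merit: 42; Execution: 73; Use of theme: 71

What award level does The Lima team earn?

Developing

Craftsmanship score 94 ≥ 50: minimum met.
Weighted total:
  Difficulty 100 × 0.05 = 5
  Craftsmanship 94 × 0.13 = 12.22
  Technical merit 42 × 0.41 = 17.22
  Execution 73 × 0.14 = 10.22
  Use of theme 71 × 0.27 = 19.17
Sum = 63.83
63.83 is ≥ 48 and < 69 → Developing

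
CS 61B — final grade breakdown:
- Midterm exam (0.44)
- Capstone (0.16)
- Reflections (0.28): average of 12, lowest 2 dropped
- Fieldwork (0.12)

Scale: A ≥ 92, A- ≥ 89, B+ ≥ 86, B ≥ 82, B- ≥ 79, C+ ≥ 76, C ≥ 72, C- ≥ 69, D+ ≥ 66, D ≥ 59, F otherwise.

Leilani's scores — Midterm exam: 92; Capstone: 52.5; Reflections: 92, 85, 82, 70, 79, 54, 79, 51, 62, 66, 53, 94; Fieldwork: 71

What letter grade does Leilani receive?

C+

Reflections: drop 51, 53 → average of remaining 10 = 763/10 = 76.3
Weighted total:
  Midterm exam 92 × 0.44 = 40.48
  Capstone 52.5 × 0.16 = 8.4
  Reflections 76.3 × 0.28 = 21.364
  Fieldwork 71 × 0.12 = 8.52
Sum = 78.764
78.764 is ≥ 76 and < 79 → C+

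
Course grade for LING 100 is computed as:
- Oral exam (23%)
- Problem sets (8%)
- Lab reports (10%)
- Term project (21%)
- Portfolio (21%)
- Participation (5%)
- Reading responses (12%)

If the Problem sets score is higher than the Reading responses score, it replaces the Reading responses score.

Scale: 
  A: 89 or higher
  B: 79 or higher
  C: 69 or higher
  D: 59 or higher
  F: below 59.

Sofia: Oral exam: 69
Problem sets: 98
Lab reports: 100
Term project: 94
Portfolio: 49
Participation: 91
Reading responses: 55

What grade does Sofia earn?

Problem sets (98) > Reading responses (55), so Reading responses counts as 98.
Weighted total:
  Oral exam 69 × 0.23 = 15.87
  Problem sets 98 × 0.08 = 7.84
  Lab reports 100 × 0.1 = 10
  Term project 94 × 0.21 = 19.74
  Portfolio 49 × 0.21 = 10.29
  Participation 91 × 0.05 = 4.55
  Reading responses 98 × 0.12 = 11.76
Sum = 80.05
80.05 is ≥ 79 and < 89 → B

B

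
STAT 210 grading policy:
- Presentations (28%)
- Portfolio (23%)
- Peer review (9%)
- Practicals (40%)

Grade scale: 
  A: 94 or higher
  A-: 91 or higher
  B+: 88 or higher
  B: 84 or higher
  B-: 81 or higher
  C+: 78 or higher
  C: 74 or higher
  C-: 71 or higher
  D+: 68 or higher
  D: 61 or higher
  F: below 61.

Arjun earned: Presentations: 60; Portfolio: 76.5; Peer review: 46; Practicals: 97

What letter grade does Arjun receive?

Weighted total:
  Presentations 60 × 0.28 = 16.8
  Portfolio 76.5 × 0.23 = 17.595
  Peer review 46 × 0.09 = 4.14
  Practicals 97 × 0.4 = 38.8
Sum = 77.335
77.335 is ≥ 74 and < 78 → C

C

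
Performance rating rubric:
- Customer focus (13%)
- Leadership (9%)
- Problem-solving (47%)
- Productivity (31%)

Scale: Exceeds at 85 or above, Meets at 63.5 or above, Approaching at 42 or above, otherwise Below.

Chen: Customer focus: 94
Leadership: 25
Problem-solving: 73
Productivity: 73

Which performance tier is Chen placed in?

Meets

Weighted total:
  Customer focus 94 × 0.13 = 12.22
  Leadership 25 × 0.09 = 2.25
  Problem-solving 73 × 0.47 = 34.31
  Productivity 73 × 0.31 = 22.63
Sum = 71.41
71.41 is ≥ 63.5 and < 85 → Meets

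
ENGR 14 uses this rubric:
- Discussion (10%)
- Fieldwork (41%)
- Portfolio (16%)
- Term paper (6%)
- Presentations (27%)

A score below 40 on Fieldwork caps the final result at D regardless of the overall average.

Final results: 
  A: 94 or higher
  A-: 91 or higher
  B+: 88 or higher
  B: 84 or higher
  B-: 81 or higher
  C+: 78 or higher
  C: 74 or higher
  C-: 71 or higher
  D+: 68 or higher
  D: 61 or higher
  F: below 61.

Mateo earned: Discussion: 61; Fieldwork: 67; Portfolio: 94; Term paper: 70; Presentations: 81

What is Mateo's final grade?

C

Fieldwork score 67 ≥ 40: minimum met.
Weighted total:
  Discussion 61 × 0.1 = 6.1
  Fieldwork 67 × 0.41 = 27.47
  Portfolio 94 × 0.16 = 15.04
  Term paper 70 × 0.06 = 4.2
  Presentations 81 × 0.27 = 21.87
Sum = 74.68
74.68 is ≥ 74 and < 78 → C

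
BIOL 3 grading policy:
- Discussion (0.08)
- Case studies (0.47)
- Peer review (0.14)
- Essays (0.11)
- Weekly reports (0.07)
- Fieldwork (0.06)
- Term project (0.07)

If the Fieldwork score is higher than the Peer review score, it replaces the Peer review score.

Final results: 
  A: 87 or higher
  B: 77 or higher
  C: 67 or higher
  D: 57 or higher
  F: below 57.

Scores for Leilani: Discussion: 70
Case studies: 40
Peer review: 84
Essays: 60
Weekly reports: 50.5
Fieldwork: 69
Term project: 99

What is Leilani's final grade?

D

Fieldwork (69) ≤ Peer review (84), so Peer review stays at 84.
Weighted total:
  Discussion 70 × 0.08 = 5.6
  Case studies 40 × 0.47 = 18.8
  Peer review 84 × 0.14 = 11.76
  Essays 60 × 0.11 = 6.6
  Weekly reports 50.5 × 0.07 = 3.535
  Fieldwork 69 × 0.06 = 4.14
  Term project 99 × 0.07 = 6.93
Sum = 57.365
57.365 is ≥ 57 and < 67 → D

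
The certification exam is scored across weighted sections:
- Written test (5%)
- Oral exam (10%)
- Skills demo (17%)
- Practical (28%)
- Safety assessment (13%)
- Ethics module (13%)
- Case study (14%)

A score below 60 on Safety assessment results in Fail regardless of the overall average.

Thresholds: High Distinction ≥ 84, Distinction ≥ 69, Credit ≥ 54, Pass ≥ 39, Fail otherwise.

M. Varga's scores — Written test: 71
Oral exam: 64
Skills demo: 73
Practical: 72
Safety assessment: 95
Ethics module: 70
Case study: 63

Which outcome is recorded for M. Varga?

Distinction

Safety assessment score 95 ≥ 60: minimum met.
Weighted total:
  Written test 71 × 0.05 = 3.55
  Oral exam 64 × 0.1 = 6.4
  Skills demo 73 × 0.17 = 12.41
  Practical 72 × 0.28 = 20.16
  Safety assessment 95 × 0.13 = 12.35
  Ethics module 70 × 0.13 = 9.1
  Case study 63 × 0.14 = 8.82
Sum = 72.79
72.79 is ≥ 69 and < 84 → Distinction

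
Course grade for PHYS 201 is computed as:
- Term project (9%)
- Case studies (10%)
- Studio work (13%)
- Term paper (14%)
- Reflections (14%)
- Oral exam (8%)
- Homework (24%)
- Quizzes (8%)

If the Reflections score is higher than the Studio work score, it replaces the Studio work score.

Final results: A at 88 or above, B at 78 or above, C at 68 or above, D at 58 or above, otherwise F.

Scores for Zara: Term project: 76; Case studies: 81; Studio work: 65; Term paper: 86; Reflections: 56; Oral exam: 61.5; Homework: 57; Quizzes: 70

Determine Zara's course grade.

Reflections (56) ≤ Studio work (65), so Studio work stays at 65.
Weighted total:
  Term project 76 × 0.09 = 6.84
  Case studies 81 × 0.1 = 8.1
  Studio work 65 × 0.13 = 8.45
  Term paper 86 × 0.14 = 12.04
  Reflections 56 × 0.14 = 7.84
  Oral exam 61.5 × 0.08 = 4.92
  Homework 57 × 0.24 = 13.68
  Quizzes 70 × 0.08 = 5.6
Sum = 67.47
67.47 is ≥ 58 and < 68 → D

D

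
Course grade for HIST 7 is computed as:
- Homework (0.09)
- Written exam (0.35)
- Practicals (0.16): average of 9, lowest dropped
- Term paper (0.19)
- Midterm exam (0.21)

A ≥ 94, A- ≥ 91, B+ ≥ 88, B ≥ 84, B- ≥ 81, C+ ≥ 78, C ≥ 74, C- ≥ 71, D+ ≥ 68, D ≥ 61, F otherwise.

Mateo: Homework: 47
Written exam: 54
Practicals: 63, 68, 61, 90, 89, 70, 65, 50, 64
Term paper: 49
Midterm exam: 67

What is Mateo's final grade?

Practicals: drop 50 → average of remaining 8 = 570/8 = 71.25
Weighted total:
  Homework 47 × 0.09 = 4.23
  Written exam 54 × 0.35 = 18.9
  Practicals 71.25 × 0.16 = 11.4
  Term paper 49 × 0.19 = 9.31
  Midterm exam 67 × 0.21 = 14.07
Sum = 57.91
57.91 < 61 → F

F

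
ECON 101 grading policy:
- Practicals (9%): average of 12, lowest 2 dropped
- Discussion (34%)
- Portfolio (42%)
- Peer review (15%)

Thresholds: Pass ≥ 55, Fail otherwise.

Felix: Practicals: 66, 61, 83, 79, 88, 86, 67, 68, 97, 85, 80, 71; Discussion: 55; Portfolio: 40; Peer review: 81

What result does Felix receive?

Practicals: drop 61, 66 → average of remaining 10 = 804/10 = 80.4
Weighted total:
  Practicals 80.4 × 0.09 = 7.236
  Discussion 55 × 0.34 = 18.7
  Portfolio 40 × 0.42 = 16.8
  Peer review 81 × 0.15 = 12.15
Sum = 54.886
54.886 < 55 → Fail

Fail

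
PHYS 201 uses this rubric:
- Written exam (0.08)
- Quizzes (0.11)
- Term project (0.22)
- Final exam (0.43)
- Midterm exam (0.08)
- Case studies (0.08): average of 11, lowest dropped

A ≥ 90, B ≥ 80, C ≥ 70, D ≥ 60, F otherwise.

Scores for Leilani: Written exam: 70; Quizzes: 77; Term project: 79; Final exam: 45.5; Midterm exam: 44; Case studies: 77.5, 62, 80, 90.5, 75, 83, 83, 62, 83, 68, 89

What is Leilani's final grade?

D

Case studies: drop 62 → average of remaining 10 = 791/10 = 79.1
Weighted total:
  Written exam 70 × 0.08 = 5.6
  Quizzes 77 × 0.11 = 8.47
  Term project 79 × 0.22 = 17.38
  Final exam 45.5 × 0.43 = 19.565
  Midterm exam 44 × 0.08 = 3.52
  Case studies 79.1 × 0.08 = 6.328
Sum = 60.863
60.863 is ≥ 60 and < 70 → D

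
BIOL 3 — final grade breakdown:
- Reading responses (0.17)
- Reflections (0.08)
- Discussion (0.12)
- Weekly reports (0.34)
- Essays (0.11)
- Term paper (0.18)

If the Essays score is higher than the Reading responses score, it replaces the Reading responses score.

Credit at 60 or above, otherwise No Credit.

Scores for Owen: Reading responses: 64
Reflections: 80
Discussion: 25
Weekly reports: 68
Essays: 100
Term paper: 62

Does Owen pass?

Credit

Essays (100) > Reading responses (64), so Reading responses counts as 100.
Weighted total:
  Reading responses 100 × 0.17 = 17
  Reflections 80 × 0.08 = 6.4
  Discussion 25 × 0.12 = 3
  Weekly reports 68 × 0.34 = 23.12
  Essays 100 × 0.11 = 11
  Term paper 62 × 0.18 = 11.16
Sum = 71.68
71.68 ≥ 60 → Credit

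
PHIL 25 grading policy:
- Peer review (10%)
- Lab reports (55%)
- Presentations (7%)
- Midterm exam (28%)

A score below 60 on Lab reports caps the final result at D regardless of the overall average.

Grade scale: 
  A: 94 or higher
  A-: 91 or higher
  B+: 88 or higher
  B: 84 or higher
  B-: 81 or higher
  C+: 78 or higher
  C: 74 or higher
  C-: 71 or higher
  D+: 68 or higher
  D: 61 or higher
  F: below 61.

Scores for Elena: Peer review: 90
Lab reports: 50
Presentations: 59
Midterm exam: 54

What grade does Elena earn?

Lab reports score 50 < 60: minimum not met.
Weighted total:
  Peer review 90 × 0.1 = 9
  Lab reports 50 × 0.55 = 27.5
  Presentations 59 × 0.07 = 4.13
  Midterm exam 54 × 0.28 = 15.12
Sum = 55.75
55.75 would be F; cap at D applies → F.

F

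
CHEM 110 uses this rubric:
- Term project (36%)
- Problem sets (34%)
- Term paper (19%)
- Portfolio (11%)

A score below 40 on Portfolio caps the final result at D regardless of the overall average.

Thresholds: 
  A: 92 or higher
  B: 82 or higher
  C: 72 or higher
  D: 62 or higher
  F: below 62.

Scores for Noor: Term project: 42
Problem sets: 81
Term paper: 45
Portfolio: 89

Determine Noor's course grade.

F

Portfolio score 89 ≥ 40: minimum met.
Weighted total:
  Term project 42 × 0.36 = 15.12
  Problem sets 81 × 0.34 = 27.54
  Term paper 45 × 0.19 = 8.55
  Portfolio 89 × 0.11 = 9.79
Sum = 61
61 < 62 → F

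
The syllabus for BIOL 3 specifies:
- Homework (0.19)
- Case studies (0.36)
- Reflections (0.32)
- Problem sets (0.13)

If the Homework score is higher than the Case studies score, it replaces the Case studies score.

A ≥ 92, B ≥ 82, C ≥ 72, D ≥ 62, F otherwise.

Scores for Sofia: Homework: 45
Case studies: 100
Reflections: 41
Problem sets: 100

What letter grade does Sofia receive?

D

Homework (45) ≤ Case studies (100), so Case studies stays at 100.
Weighted total:
  Homework 45 × 0.19 = 8.55
  Case studies 100 × 0.36 = 36
  Reflections 41 × 0.32 = 13.12
  Problem sets 100 × 0.13 = 13
Sum = 70.67
70.67 is ≥ 62 and < 72 → D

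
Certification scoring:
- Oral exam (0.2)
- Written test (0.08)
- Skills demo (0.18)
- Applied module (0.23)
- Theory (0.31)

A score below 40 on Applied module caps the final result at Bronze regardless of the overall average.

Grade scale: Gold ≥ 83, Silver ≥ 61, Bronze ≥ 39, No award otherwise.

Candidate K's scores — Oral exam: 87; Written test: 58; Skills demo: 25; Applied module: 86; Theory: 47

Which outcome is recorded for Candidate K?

Applied module score 86 ≥ 40: minimum met.
Weighted total:
  Oral exam 87 × 0.2 = 17.4
  Written test 58 × 0.08 = 4.64
  Skills demo 25 × 0.18 = 4.5
  Applied module 86 × 0.23 = 19.78
  Theory 47 × 0.31 = 14.57
Sum = 60.89
60.89 is ≥ 39 and < 61 → Bronze

Bronze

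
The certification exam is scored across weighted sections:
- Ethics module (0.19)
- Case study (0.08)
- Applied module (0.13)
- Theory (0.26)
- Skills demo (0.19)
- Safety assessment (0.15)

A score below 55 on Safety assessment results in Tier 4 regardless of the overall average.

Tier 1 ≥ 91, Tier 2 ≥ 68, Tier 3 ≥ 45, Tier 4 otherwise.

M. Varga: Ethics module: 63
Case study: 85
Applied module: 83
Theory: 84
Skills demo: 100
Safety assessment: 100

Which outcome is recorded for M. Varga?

Safety assessment score 100 ≥ 55: minimum met.
Weighted total:
  Ethics module 63 × 0.19 = 11.97
  Case study 85 × 0.08 = 6.8
  Applied module 83 × 0.13 = 10.79
  Theory 84 × 0.26 = 21.84
  Skills demo 100 × 0.19 = 19
  Safety assessment 100 × 0.15 = 15
Sum = 85.4
85.4 is ≥ 68 and < 91 → Tier 2

Tier 2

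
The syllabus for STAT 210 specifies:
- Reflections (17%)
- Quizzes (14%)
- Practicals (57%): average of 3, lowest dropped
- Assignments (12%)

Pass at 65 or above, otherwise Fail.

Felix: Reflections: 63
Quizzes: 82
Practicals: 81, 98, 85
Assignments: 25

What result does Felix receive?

Pass

Practicals: drop 81 → average of remaining 2 = 183/2 = 91.5
Weighted total:
  Reflections 63 × 0.17 = 10.71
  Quizzes 82 × 0.14 = 11.48
  Practicals 91.5 × 0.57 = 52.155
  Assignments 25 × 0.12 = 3
Sum = 77.345
77.345 ≥ 65 → Pass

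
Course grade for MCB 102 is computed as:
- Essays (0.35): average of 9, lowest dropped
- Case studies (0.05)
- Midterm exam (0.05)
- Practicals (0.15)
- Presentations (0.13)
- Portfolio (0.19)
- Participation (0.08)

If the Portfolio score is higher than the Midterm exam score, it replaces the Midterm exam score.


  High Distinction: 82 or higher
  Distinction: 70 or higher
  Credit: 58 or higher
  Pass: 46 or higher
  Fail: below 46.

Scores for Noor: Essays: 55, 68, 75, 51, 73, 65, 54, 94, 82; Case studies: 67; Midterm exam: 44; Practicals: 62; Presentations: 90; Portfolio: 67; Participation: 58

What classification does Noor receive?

Essays: drop 51 → average of remaining 8 = 566/8 = 70.75
Portfolio (67) > Midterm exam (44), so Midterm exam counts as 67.
Weighted total:
  Essays 70.75 × 0.35 = 24.7625
  Case studies 67 × 0.05 = 3.35
  Midterm exam 67 × 0.05 = 3.35
  Practicals 62 × 0.15 = 9.3
  Presentations 90 × 0.13 = 11.7
  Portfolio 67 × 0.19 = 12.73
  Participation 58 × 0.08 = 4.64
Sum = 69.8325
69.8325 is ≥ 58 and < 70 → Credit

Credit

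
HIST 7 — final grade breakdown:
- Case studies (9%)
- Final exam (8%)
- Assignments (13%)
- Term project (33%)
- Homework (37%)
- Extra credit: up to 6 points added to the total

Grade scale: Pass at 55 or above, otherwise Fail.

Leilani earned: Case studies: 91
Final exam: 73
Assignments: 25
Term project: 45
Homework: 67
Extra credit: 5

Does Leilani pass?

Pass

Weighted total:
  Case studies 91 × 0.09 = 8.19
  Final exam 73 × 0.08 = 5.84
  Assignments 25 × 0.13 = 3.25
  Term project 45 × 0.33 = 14.85
  Homework 67 × 0.37 = 24.79
Sum = 56.92
Extra credit: 56.92 + 5 = 61.92
61.92 ≥ 55 → Pass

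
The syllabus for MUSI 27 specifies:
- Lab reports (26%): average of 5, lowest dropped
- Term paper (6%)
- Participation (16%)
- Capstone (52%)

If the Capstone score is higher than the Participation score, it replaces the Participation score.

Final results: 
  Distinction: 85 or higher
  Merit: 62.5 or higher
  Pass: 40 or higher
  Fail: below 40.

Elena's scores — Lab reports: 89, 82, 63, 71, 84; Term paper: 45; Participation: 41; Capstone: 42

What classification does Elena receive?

Pass

Lab reports: drop 63 → average of remaining 4 = 326/4 = 81.5
Capstone (42) > Participation (41), so Participation counts as 42.
Weighted total:
  Lab reports 81.5 × 0.26 = 21.19
  Term paper 45 × 0.06 = 2.7
  Participation 42 × 0.16 = 6.72
  Capstone 42 × 0.52 = 21.84
Sum = 52.45
52.45 is ≥ 40 and < 62.5 → Pass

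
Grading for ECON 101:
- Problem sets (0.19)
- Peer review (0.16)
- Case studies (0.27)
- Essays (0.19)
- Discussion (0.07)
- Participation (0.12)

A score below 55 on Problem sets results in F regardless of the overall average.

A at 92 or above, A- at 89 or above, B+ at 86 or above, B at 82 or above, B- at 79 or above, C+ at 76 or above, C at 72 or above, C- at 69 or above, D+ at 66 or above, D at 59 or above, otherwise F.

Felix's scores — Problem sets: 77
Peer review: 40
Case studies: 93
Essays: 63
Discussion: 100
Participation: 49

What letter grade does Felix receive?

Problem sets score 77 ≥ 55: minimum met.
Weighted total:
  Problem sets 77 × 0.19 = 14.63
  Peer review 40 × 0.16 = 6.4
  Case studies 93 × 0.27 = 25.11
  Essays 63 × 0.19 = 11.97
  Discussion 100 × 0.07 = 7
  Participation 49 × 0.12 = 5.88
Sum = 70.99
70.99 is ≥ 69 and < 72 → C-

C-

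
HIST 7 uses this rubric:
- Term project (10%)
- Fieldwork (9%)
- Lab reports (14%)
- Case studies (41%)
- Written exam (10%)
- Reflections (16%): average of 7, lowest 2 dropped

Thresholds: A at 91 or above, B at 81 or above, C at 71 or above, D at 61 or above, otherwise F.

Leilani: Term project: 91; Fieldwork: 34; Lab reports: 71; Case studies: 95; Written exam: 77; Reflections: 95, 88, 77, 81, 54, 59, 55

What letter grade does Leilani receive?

B

Reflections: drop 54, 55 → average of remaining 5 = 400/5 = 80
Weighted total:
  Term project 91 × 0.1 = 9.1
  Fieldwork 34 × 0.09 = 3.06
  Lab reports 71 × 0.14 = 9.94
  Case studies 95 × 0.41 = 38.95
  Written exam 77 × 0.1 = 7.7
  Reflections 80 × 0.16 = 12.8
Sum = 81.55
81.55 is ≥ 81 and < 91 → B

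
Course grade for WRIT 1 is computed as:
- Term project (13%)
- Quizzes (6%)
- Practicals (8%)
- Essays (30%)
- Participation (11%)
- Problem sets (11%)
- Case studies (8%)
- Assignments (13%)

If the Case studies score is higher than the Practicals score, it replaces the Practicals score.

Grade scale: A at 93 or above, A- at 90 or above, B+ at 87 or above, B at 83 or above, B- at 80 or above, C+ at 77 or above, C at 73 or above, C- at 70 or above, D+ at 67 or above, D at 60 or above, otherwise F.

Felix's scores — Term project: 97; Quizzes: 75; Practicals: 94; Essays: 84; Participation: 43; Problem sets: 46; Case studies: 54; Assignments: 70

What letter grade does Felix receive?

C

Case studies (54) ≤ Practicals (94), so Practicals stays at 94.
Weighted total:
  Term project 97 × 0.13 = 12.61
  Quizzes 75 × 0.06 = 4.5
  Practicals 94 × 0.08 = 7.52
  Essays 84 × 0.3 = 25.2
  Participation 43 × 0.11 = 4.73
  Problem sets 46 × 0.11 = 5.06
  Case studies 54 × 0.08 = 4.32
  Assignments 70 × 0.13 = 9.1
Sum = 73.04
73.04 is ≥ 73 and < 77 → C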